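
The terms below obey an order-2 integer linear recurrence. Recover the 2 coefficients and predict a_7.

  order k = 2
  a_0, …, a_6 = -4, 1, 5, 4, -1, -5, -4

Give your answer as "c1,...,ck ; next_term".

  a_2 = 1·1 + -1·-4 = 5
  a_3 = 1·5 + -1·1 = 4
  a_4 = 1·4 + -1·5 = -1
  a_5 = 1·-1 + -1·4 = -5
  a_6 = 1·-5 + -1·-1 = -4
  a_7 = 1·-4 + -1·-5 = 1

1,-1 ; 1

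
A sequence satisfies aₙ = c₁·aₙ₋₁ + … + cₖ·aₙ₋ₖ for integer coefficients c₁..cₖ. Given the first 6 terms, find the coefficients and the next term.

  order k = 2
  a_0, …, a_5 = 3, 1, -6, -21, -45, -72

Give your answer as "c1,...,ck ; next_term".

  a_2 = 3·1 + -3·3 = -6
  a_3 = 3·-6 + -3·1 = -21
  a_4 = 3·-21 + -3·-6 = -45
  a_5 = 3·-45 + -3·-21 = -72
  a_6 = 3·-72 + -3·-45 = -81

3,-3 ; -81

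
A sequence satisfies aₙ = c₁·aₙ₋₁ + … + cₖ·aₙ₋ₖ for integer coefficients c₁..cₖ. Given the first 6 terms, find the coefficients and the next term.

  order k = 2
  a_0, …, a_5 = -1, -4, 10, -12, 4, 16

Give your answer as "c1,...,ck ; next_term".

  a_2 = -2·-4 + -2·-1 = 10
  a_3 = -2·10 + -2·-4 = -12
  a_4 = -2·-12 + -2·10 = 4
  a_5 = -2·4 + -2·-12 = 16
  a_6 = -2·16 + -2·4 = -40

-2,-2 ; -40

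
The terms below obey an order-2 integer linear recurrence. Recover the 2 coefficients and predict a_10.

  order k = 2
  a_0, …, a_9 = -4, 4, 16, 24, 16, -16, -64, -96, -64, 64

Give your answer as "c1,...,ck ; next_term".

2,-2 ; 256

  a_2 = 2·4 + -2·-4 = 16
  a_3 = 2·16 + -2·4 = 24
  a_4 = 2·24 + -2·16 = 16
  a_5 = 2·16 + -2·24 = -16
  a_6 = 2·-16 + -2·16 = -64
  a_7 = 2·-64 + -2·-16 = -96
  a_8 = 2·-96 + -2·-64 = -64
  a_9 = 2·-64 + -2·-96 = 64
  a_10 = 2·64 + -2·-64 = 256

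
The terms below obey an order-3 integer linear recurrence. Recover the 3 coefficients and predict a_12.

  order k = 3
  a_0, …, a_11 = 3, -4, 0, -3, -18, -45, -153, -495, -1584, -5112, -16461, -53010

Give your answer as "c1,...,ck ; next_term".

2,3,3 ; -170739

  a_3 = 2·0 + 3·-4 + 3·3 = -3
  a_4 = 2·-3 + 3·0 + 3·-4 = -18
  a_5 = 2·-18 + 3·-3 + 3·0 = -45
  a_6 = 2·-45 + 3·-18 + 3·-3 = -153
  a_7 = 2·-153 + 3·-45 + 3·-18 = -495
  a_8 = 2·-495 + 3·-153 + 3·-45 = -1584
  a_9 = 2·-1584 + 3·-495 + 3·-153 = -5112
  a_10 = 2·-5112 + 3·-1584 + 3·-495 = -16461
  a_11 = 2·-16461 + 3·-5112 + 3·-1584 = -53010
  a_12 = 2·-53010 + 3·-16461 + 3·-5112 = -170739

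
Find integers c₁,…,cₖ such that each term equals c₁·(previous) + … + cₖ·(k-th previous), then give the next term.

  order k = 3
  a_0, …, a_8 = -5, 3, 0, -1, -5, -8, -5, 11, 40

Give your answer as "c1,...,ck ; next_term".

2,-2,-1 ; 63

  a_3 = 2·0 + -2·3 + -1·-5 = -1
  a_4 = 2·-1 + -2·0 + -1·3 = -5
  a_5 = 2·-5 + -2·-1 + -1·0 = -8
  a_6 = 2·-8 + -2·-5 + -1·-1 = -5
  a_7 = 2·-5 + -2·-8 + -1·-5 = 11
  a_8 = 2·11 + -2·-5 + -1·-8 = 40
  a_9 = 2·40 + -2·11 + -1·-5 = 63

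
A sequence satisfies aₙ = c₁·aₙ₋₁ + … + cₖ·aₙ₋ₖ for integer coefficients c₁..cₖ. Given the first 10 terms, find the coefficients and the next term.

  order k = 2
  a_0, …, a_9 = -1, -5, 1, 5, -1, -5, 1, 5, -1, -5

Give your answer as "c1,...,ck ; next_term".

0,-1 ; 1

  a_2 = 0·-5 + -1·-1 = 1
  a_3 = 0·1 + -1·-5 = 5
  a_4 = 0·5 + -1·1 = -1
  a_5 = 0·-1 + -1·5 = -5
  a_6 = 0·-5 + -1·-1 = 1
  a_7 = 0·1 + -1·-5 = 5
  a_8 = 0·5 + -1·1 = -1
  a_9 = 0·-1 + -1·5 = -5
  a_10 = 0·-5 + -1·-1 = 1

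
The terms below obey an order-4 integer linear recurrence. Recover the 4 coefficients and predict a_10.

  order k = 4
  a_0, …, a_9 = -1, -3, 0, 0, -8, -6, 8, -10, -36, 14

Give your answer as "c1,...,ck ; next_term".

  a_4 = 0·0 + -1·0 + 2·-3 + 2·-1 = -8
  a_5 = 0·-8 + -1·0 + 2·0 + 2·-3 = -6
  a_6 = 0·-6 + -1·-8 + 2·0 + 2·0 = 8
  a_7 = 0·8 + -1·-6 + 2·-8 + 2·0 = -10
  a_8 = 0·-10 + -1·8 + 2·-6 + 2·-8 = -36
  a_9 = 0·-36 + -1·-10 + 2·8 + 2·-6 = 14
  a_10 = 0·14 + -1·-36 + 2·-10 + 2·8 = 32

0,-1,2,2 ; 32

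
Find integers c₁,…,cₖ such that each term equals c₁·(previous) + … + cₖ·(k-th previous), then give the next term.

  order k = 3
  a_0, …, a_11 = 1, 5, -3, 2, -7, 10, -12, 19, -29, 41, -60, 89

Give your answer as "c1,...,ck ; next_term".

-1,0,-1 ; -130

  a_3 = -1·-3 + 0·5 + -1·1 = 2
  a_4 = -1·2 + 0·-3 + -1·5 = -7
  a_5 = -1·-7 + 0·2 + -1·-3 = 10
  a_6 = -1·10 + 0·-7 + -1·2 = -12
  a_7 = -1·-12 + 0·10 + -1·-7 = 19
  a_8 = -1·19 + 0·-12 + -1·10 = -29
  a_9 = -1·-29 + 0·19 + -1·-12 = 41
  a_10 = -1·41 + 0·-29 + -1·19 = -60
  a_11 = -1·-60 + 0·41 + -1·-29 = 89
  a_12 = -1·89 + 0·-60 + -1·41 = -130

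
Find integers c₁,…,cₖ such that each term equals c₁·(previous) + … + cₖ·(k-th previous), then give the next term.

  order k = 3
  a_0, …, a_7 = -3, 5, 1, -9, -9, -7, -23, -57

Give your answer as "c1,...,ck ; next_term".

2,-1,2 ; -105

  a_3 = 2·1 + -1·5 + 2·-3 = -9
  a_4 = 2·-9 + -1·1 + 2·5 = -9
  a_5 = 2·-9 + -1·-9 + 2·1 = -7
  a_6 = 2·-7 + -1·-9 + 2·-9 = -23
  a_7 = 2·-23 + -1·-7 + 2·-9 = -57
  a_8 = 2·-57 + -1·-23 + 2·-7 = -105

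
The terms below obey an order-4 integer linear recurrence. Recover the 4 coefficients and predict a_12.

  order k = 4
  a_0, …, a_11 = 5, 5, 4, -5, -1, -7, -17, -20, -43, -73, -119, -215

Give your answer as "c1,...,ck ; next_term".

1,1,1,-1 ; -364

  a_4 = 1·-5 + 1·4 + 1·5 + -1·5 = -1
  a_5 = 1·-1 + 1·-5 + 1·4 + -1·5 = -7
  a_6 = 1·-7 + 1·-1 + 1·-5 + -1·4 = -17
  a_7 = 1·-17 + 1·-7 + 1·-1 + -1·-5 = -20
  a_8 = 1·-20 + 1·-17 + 1·-7 + -1·-1 = -43
  a_9 = 1·-43 + 1·-20 + 1·-17 + -1·-7 = -73
  a_10 = 1·-73 + 1·-43 + 1·-20 + -1·-17 = -119
  a_11 = 1·-119 + 1·-73 + 1·-43 + -1·-20 = -215
  a_12 = 1·-215 + 1·-119 + 1·-73 + -1·-43 = -364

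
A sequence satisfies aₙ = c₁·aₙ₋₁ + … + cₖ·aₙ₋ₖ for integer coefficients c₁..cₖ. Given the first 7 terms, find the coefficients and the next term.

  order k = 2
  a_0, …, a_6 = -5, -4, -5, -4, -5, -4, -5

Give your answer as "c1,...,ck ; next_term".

0,1 ; -4

  a_2 = 0·-4 + 1·-5 = -5
  a_3 = 0·-5 + 1·-4 = -4
  a_4 = 0·-4 + 1·-5 = -5
  a_5 = 0·-5 + 1·-4 = -4
  a_6 = 0·-4 + 1·-5 = -5
  a_7 = 0·-5 + 1·-4 = -4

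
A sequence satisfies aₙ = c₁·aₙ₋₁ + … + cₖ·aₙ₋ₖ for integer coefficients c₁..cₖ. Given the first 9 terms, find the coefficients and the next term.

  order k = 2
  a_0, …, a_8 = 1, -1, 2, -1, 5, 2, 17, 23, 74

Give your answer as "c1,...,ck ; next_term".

1,3 ; 143

  a_2 = 1·-1 + 3·1 = 2
  a_3 = 1·2 + 3·-1 = -1
  a_4 = 1·-1 + 3·2 = 5
  a_5 = 1·5 + 3·-1 = 2
  a_6 = 1·2 + 3·5 = 17
  a_7 = 1·17 + 3·2 = 23
  a_8 = 1·23 + 3·17 = 74
  a_9 = 1·74 + 3·23 = 143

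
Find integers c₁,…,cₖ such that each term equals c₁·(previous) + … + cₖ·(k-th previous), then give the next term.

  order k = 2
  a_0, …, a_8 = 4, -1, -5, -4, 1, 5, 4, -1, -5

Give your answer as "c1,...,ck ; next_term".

  a_2 = 1·-1 + -1·4 = -5
  a_3 = 1·-5 + -1·-1 = -4
  a_4 = 1·-4 + -1·-5 = 1
  a_5 = 1·1 + -1·-4 = 5
  a_6 = 1·5 + -1·1 = 4
  a_7 = 1·4 + -1·5 = -1
  a_8 = 1·-1 + -1·4 = -5
  a_9 = 1·-5 + -1·-1 = -4

1,-1 ; -4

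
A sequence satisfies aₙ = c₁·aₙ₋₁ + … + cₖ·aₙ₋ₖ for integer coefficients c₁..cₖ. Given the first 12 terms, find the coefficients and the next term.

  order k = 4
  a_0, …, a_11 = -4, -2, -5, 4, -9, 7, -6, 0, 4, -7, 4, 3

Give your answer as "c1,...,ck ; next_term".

-2,-1,1,1 ; -13

  a_4 = -2·4 + -1·-5 + 1·-2 + 1·-4 = -9
  a_5 = -2·-9 + -1·4 + 1·-5 + 1·-2 = 7
  a_6 = -2·7 + -1·-9 + 1·4 + 1·-5 = -6
  a_7 = -2·-6 + -1·7 + 1·-9 + 1·4 = 0
  a_8 = -2·0 + -1·-6 + 1·7 + 1·-9 = 4
  a_9 = -2·4 + -1·0 + 1·-6 + 1·7 = -7
  a_10 = -2·-7 + -1·4 + 1·0 + 1·-6 = 4
  a_11 = -2·4 + -1·-7 + 1·4 + 1·0 = 3
  a_12 = -2·3 + -1·4 + 1·-7 + 1·4 = -13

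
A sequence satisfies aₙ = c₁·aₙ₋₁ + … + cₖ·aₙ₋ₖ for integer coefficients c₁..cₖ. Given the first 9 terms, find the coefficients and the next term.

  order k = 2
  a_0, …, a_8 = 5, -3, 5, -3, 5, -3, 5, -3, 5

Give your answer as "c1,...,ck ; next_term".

  a_2 = 0·-3 + 1·5 = 5
  a_3 = 0·5 + 1·-3 = -3
  a_4 = 0·-3 + 1·5 = 5
  a_5 = 0·5 + 1·-3 = -3
  a_6 = 0·-3 + 1·5 = 5
  a_7 = 0·5 + 1·-3 = -3
  a_8 = 0·-3 + 1·5 = 5
  a_9 = 0·5 + 1·-3 = -3

0,1 ; -3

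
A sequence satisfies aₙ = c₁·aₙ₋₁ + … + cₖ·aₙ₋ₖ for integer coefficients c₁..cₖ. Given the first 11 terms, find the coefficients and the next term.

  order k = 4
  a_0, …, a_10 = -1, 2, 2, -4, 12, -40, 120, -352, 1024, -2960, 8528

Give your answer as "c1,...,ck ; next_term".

  a_4 = -4·-4 + -3·2 + 0·2 + -2·-1 = 12
  a_5 = -4·12 + -3·-4 + 0·2 + -2·2 = -40
  a_6 = -4·-40 + -3·12 + 0·-4 + -2·2 = 120
  a_7 = -4·120 + -3·-40 + 0·12 + -2·-4 = -352
  a_8 = -4·-352 + -3·120 + 0·-40 + -2·12 = 1024
  a_9 = -4·1024 + -3·-352 + 0·120 + -2·-40 = -2960
  a_10 = -4·-2960 + -3·1024 + 0·-352 + -2·120 = 8528
  a_11 = -4·8528 + -3·-2960 + 0·1024 + -2·-352 = -24528

-4,-3,0,-2 ; -24528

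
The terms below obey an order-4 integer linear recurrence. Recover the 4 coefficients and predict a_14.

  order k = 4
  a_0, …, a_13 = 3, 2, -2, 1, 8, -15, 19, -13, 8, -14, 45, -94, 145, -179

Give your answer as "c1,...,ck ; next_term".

-2,-1,1,2 ; 209

  a_4 = -2·1 + -1·-2 + 1·2 + 2·3 = 8
  a_5 = -2·8 + -1·1 + 1·-2 + 2·2 = -15
  a_6 = -2·-15 + -1·8 + 1·1 + 2·-2 = 19
  a_7 = -2·19 + -1·-15 + 1·8 + 2·1 = -13
  a_8 = -2·-13 + -1·19 + 1·-15 + 2·8 = 8
  a_9 = -2·8 + -1·-13 + 1·19 + 2·-15 = -14
  a_10 = -2·-14 + -1·8 + 1·-13 + 2·19 = 45
  a_11 = -2·45 + -1·-14 + 1·8 + 2·-13 = -94
  a_12 = -2·-94 + -1·45 + 1·-14 + 2·8 = 145
  a_13 = -2·145 + -1·-94 + 1·45 + 2·-14 = -179
  a_14 = -2·-179 + -1·145 + 1·-94 + 2·45 = 209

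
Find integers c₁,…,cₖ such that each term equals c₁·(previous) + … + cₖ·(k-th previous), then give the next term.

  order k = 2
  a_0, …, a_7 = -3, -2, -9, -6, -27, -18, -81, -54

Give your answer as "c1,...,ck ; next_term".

  a_2 = 0·-2 + 3·-3 = -9
  a_3 = 0·-9 + 3·-2 = -6
  a_4 = 0·-6 + 3·-9 = -27
  a_5 = 0·-27 + 3·-6 = -18
  a_6 = 0·-18 + 3·-27 = -81
  a_7 = 0·-81 + 3·-18 = -54
  a_8 = 0·-54 + 3·-81 = -243

0,3 ; -243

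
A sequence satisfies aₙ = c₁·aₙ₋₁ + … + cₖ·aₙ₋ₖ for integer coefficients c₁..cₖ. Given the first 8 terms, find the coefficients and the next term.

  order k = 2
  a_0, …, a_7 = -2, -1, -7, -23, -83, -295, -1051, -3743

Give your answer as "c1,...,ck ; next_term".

  a_2 = 3·-1 + 2·-2 = -7
  a_3 = 3·-7 + 2·-1 = -23
  a_4 = 3·-23 + 2·-7 = -83
  a_5 = 3·-83 + 2·-23 = -295
  a_6 = 3·-295 + 2·-83 = -1051
  a_7 = 3·-1051 + 2·-295 = -3743
  a_8 = 3·-3743 + 2·-1051 = -13331

3,2 ; -13331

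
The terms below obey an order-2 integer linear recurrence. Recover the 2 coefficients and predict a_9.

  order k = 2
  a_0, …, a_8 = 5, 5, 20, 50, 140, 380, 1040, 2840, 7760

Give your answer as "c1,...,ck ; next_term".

  a_2 = 2·5 + 2·5 = 20
  a_3 = 2·20 + 2·5 = 50
  a_4 = 2·50 + 2·20 = 140
  a_5 = 2·140 + 2·50 = 380
  a_6 = 2·380 + 2·140 = 1040
  a_7 = 2·1040 + 2·380 = 2840
  a_8 = 2·2840 + 2·1040 = 7760
  a_9 = 2·7760 + 2·2840 = 21200

2,2 ; 21200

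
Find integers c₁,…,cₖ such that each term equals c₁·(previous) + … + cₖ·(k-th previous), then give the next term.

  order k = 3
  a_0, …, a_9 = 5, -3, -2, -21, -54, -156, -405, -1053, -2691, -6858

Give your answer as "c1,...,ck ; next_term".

3,0,-3 ; -17415

  a_3 = 3·-2 + 0·-3 + -3·5 = -21
  a_4 = 3·-21 + 0·-2 + -3·-3 = -54
  a_5 = 3·-54 + 0·-21 + -3·-2 = -156
  a_6 = 3·-156 + 0·-54 + -3·-21 = -405
  a_7 = 3·-405 + 0·-156 + -3·-54 = -1053
  a_8 = 3·-1053 + 0·-405 + -3·-156 = -2691
  a_9 = 3·-2691 + 0·-1053 + -3·-405 = -6858
  a_10 = 3·-6858 + 0·-2691 + -3·-1053 = -17415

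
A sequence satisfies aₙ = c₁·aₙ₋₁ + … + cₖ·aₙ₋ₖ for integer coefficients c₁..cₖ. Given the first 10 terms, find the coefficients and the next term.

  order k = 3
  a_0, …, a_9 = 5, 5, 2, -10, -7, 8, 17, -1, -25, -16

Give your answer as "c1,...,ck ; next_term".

  a_3 = 0·2 + -1·5 + -1·5 = -10
  a_4 = 0·-10 + -1·2 + -1·5 = -7
  a_5 = 0·-7 + -1·-10 + -1·2 = 8
  a_6 = 0·8 + -1·-7 + -1·-10 = 17
  a_7 = 0·17 + -1·8 + -1·-7 = -1
  a_8 = 0·-1 + -1·17 + -1·8 = -25
  a_9 = 0·-25 + -1·-1 + -1·17 = -16
  a_10 = 0·-16 + -1·-25 + -1·-1 = 26

0,-1,-1 ; 26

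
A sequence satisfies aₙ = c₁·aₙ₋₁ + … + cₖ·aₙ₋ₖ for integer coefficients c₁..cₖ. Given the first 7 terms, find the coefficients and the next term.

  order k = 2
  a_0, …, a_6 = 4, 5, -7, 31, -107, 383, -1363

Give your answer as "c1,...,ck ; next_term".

-3,2 ; 4855

  a_2 = -3·5 + 2·4 = -7
  a_3 = -3·-7 + 2·5 = 31
  a_4 = -3·31 + 2·-7 = -107
  a_5 = -3·-107 + 2·31 = 383
  a_6 = -3·383 + 2·-107 = -1363
  a_7 = -3·-1363 + 2·383 = 4855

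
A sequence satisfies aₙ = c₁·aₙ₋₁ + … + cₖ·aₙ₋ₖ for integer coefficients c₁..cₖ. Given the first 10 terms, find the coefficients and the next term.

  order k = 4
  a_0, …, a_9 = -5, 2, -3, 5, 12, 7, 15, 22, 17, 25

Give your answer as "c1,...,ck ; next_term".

  a_4 = 1·5 + 0·-3 + 1·2 + -1·-5 = 12
  a_5 = 1·12 + 0·5 + 1·-3 + -1·2 = 7
  a_6 = 1·7 + 0·12 + 1·5 + -1·-3 = 15
  a_7 = 1·15 + 0·7 + 1·12 + -1·5 = 22
  a_8 = 1·22 + 0·15 + 1·7 + -1·12 = 17
  a_9 = 1·17 + 0·22 + 1·15 + -1·7 = 25
  a_10 = 1·25 + 0·17 + 1·22 + -1·15 = 32

1,0,1,-1 ; 32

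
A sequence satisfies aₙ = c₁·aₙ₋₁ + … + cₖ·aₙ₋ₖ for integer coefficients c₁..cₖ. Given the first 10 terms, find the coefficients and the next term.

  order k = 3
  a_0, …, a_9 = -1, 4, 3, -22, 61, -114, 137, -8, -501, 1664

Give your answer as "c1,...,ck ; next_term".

  a_3 = -3·3 + -3·4 + 1·-1 = -22
  a_4 = -3·-22 + -3·3 + 1·4 = 61
  a_5 = -3·61 + -3·-22 + 1·3 = -114
  a_6 = -3·-114 + -3·61 + 1·-22 = 137
  a_7 = -3·137 + -3·-114 + 1·61 = -8
  a_8 = -3·-8 + -3·137 + 1·-114 = -501
  a_9 = -3·-501 + -3·-8 + 1·137 = 1664
  a_10 = -3·1664 + -3·-501 + 1·-8 = -3497

-3,-3,1 ; -3497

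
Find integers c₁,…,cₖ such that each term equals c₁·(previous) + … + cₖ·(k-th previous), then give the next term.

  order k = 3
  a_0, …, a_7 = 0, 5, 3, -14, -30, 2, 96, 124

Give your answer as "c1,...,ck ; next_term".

  a_3 = 2·3 + -4·5 + 2·0 = -14
  a_4 = 2·-14 + -4·3 + 2·5 = -30
  a_5 = 2·-30 + -4·-14 + 2·3 = 2
  a_6 = 2·2 + -4·-30 + 2·-14 = 96
  a_7 = 2·96 + -4·2 + 2·-30 = 124
  a_8 = 2·124 + -4·96 + 2·2 = -132

2,-4,2 ; -132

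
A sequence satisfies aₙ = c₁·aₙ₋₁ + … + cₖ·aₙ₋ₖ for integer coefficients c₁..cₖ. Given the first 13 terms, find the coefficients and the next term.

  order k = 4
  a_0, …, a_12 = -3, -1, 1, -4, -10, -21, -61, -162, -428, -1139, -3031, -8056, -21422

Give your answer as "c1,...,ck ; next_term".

  a_4 = 1·-4 + 3·1 + 3·-1 + 2·-3 = -10
  a_5 = 1·-10 + 3·-4 + 3·1 + 2·-1 = -21
  a_6 = 1·-21 + 3·-10 + 3·-4 + 2·1 = -61
  a_7 = 1·-61 + 3·-21 + 3·-10 + 2·-4 = -162
  a_8 = 1·-162 + 3·-61 + 3·-21 + 2·-10 = -428
  a_9 = 1·-428 + 3·-162 + 3·-61 + 2·-21 = -1139
  a_10 = 1·-1139 + 3·-428 + 3·-162 + 2·-61 = -3031
  a_11 = 1·-3031 + 3·-1139 + 3·-428 + 2·-162 = -8056
  a_12 = 1·-8056 + 3·-3031 + 3·-1139 + 2·-428 = -21422
  a_13 = 1·-21422 + 3·-8056 + 3·-3031 + 2·-1139 = -56961

1,3,3,2 ; -56961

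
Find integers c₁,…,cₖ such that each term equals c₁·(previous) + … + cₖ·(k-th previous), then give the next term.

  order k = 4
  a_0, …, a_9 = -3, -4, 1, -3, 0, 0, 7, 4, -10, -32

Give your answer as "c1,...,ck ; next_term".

  a_4 = 1·-3 + -2·1 + -2·-4 + 1·-3 = 0
  a_5 = 1·0 + -2·-3 + -2·1 + 1·-4 = 0
  a_6 = 1·0 + -2·0 + -2·-3 + 1·1 = 7
  a_7 = 1·7 + -2·0 + -2·0 + 1·-3 = 4
  a_8 = 1·4 + -2·7 + -2·0 + 1·0 = -10
  a_9 = 1·-10 + -2·4 + -2·7 + 1·0 = -32
  a_10 = 1·-32 + -2·-10 + -2·4 + 1·7 = -13

1,-2,-2,1 ; -13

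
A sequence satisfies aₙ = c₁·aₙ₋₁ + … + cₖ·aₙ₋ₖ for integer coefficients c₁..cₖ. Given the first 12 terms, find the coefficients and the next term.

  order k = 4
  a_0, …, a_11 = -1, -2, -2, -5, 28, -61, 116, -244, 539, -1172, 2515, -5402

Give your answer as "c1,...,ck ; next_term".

  a_4 = -3·-5 + -3·-2 + -3·-2 + -1·-1 = 28
  a_5 = -3·28 + -3·-5 + -3·-2 + -1·-2 = -61
  a_6 = -3·-61 + -3·28 + -3·-5 + -1·-2 = 116
  a_7 = -3·116 + -3·-61 + -3·28 + -1·-5 = -244
  a_8 = -3·-244 + -3·116 + -3·-61 + -1·28 = 539
  a_9 = -3·539 + -3·-244 + -3·116 + -1·-61 = -1172
  a_10 = -3·-1172 + -3·539 + -3·-244 + -1·116 = 2515
  a_11 = -3·2515 + -3·-1172 + -3·539 + -1·-244 = -5402
  a_12 = -3·-5402 + -3·2515 + -3·-1172 + -1·539 = 11638

-3,-3,-3,-1 ; 11638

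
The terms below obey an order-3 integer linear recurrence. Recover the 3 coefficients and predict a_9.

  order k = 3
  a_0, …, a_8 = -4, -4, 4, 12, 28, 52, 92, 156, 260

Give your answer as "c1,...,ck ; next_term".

2,0,-1 ; 428

  a_3 = 2·4 + 0·-4 + -1·-4 = 12
  a_4 = 2·12 + 0·4 + -1·-4 = 28
  a_5 = 2·28 + 0·12 + -1·4 = 52
  a_6 = 2·52 + 0·28 + -1·12 = 92
  a_7 = 2·92 + 0·52 + -1·28 = 156
  a_8 = 2·156 + 0·92 + -1·52 = 260
  a_9 = 2·260 + 0·156 + -1·92 = 428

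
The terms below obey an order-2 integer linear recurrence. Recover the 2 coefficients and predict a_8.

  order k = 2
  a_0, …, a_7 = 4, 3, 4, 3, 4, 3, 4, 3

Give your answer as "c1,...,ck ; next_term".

  a_2 = 0·3 + 1·4 = 4
  a_3 = 0·4 + 1·3 = 3
  a_4 = 0·3 + 1·4 = 4
  a_5 = 0·4 + 1·3 = 3
  a_6 = 0·3 + 1·4 = 4
  a_7 = 0·4 + 1·3 = 3
  a_8 = 0·3 + 1·4 = 4

0,1 ; 4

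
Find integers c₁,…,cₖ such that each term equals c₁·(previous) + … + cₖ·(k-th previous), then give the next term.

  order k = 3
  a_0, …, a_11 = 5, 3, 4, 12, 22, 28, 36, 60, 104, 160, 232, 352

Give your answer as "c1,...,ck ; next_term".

  a_3 = 2·4 + -2·3 + 2·5 = 12
  a_4 = 2·12 + -2·4 + 2·3 = 22
  a_5 = 2·22 + -2·12 + 2·4 = 28
  a_6 = 2·28 + -2·22 + 2·12 = 36
  a_7 = 2·36 + -2·28 + 2·22 = 60
  a_8 = 2·60 + -2·36 + 2·28 = 104
  a_9 = 2·104 + -2·60 + 2·36 = 160
  a_10 = 2·160 + -2·104 + 2·60 = 232
  a_11 = 2·232 + -2·160 + 2·104 = 352
  a_12 = 2·352 + -2·232 + 2·160 = 560

2,-2,2 ; 560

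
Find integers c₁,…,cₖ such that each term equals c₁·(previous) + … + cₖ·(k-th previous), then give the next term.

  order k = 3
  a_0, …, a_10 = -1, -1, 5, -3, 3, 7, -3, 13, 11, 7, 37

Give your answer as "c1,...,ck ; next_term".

0,1,2 ; 29

  a_3 = 0·5 + 1·-1 + 2·-1 = -3
  a_4 = 0·-3 + 1·5 + 2·-1 = 3
  a_5 = 0·3 + 1·-3 + 2·5 = 7
  a_6 = 0·7 + 1·3 + 2·-3 = -3
  a_7 = 0·-3 + 1·7 + 2·3 = 13
  a_8 = 0·13 + 1·-3 + 2·7 = 11
  a_9 = 0·11 + 1·13 + 2·-3 = 7
  a_10 = 0·7 + 1·11 + 2·13 = 37
  a_11 = 0·37 + 1·7 + 2·11 = 29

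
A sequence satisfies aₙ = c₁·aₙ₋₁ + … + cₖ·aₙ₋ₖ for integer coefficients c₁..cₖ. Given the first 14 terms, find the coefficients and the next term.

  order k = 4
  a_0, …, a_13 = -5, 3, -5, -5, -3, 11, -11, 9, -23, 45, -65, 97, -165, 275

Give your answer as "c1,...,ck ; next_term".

-1,0,-1,1 ; -437

  a_4 = -1·-5 + 0·-5 + -1·3 + 1·-5 = -3
  a_5 = -1·-3 + 0·-5 + -1·-5 + 1·3 = 11
  a_6 = -1·11 + 0·-3 + -1·-5 + 1·-5 = -11
  a_7 = -1·-11 + 0·11 + -1·-3 + 1·-5 = 9
  a_8 = -1·9 + 0·-11 + -1·11 + 1·-3 = -23
  a_9 = -1·-23 + 0·9 + -1·-11 + 1·11 = 45
  a_10 = -1·45 + 0·-23 + -1·9 + 1·-11 = -65
  a_11 = -1·-65 + 0·45 + -1·-23 + 1·9 = 97
  a_12 = -1·97 + 0·-65 + -1·45 + 1·-23 = -165
  a_13 = -1·-165 + 0·97 + -1·-65 + 1·45 = 275
  a_14 = -1·275 + 0·-165 + -1·97 + 1·-65 = -437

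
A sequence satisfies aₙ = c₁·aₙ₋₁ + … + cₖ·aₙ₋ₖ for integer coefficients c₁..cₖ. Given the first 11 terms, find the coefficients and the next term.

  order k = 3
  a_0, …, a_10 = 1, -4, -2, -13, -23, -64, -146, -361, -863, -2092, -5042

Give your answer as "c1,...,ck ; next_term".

  a_3 = 1·-2 + 3·-4 + 1·1 = -13
  a_4 = 1·-13 + 3·-2 + 1·-4 = -23
  a_5 = 1·-23 + 3·-13 + 1·-2 = -64
  a_6 = 1·-64 + 3·-23 + 1·-13 = -146
  a_7 = 1·-146 + 3·-64 + 1·-23 = -361
  a_8 = 1·-361 + 3·-146 + 1·-64 = -863
  a_9 = 1·-863 + 3·-361 + 1·-146 = -2092
  a_10 = 1·-2092 + 3·-863 + 1·-361 = -5042
  a_11 = 1·-5042 + 3·-2092 + 1·-863 = -12181

1,3,1 ; -12181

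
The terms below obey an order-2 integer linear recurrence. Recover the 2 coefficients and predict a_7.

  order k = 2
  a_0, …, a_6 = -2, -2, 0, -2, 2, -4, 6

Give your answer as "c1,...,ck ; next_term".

-1,1 ; -10

  a_2 = -1·-2 + 1·-2 = 0
  a_3 = -1·0 + 1·-2 = -2
  a_4 = -1·-2 + 1·0 = 2
  a_5 = -1·2 + 1·-2 = -4
  a_6 = -1·-4 + 1·2 = 6
  a_7 = -1·6 + 1·-4 = -10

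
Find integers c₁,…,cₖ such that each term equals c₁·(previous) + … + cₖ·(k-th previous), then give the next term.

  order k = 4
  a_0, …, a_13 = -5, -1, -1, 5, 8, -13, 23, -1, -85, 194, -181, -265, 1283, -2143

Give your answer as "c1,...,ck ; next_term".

-1,-1,3,-3 ; 608

  a_4 = -1·5 + -1·-1 + 3·-1 + -3·-5 = 8
  a_5 = -1·8 + -1·5 + 3·-1 + -3·-1 = -13
  a_6 = -1·-13 + -1·8 + 3·5 + -3·-1 = 23
  a_7 = -1·23 + -1·-13 + 3·8 + -3·5 = -1
  a_8 = -1·-1 + -1·23 + 3·-13 + -3·8 = -85
  a_9 = -1·-85 + -1·-1 + 3·23 + -3·-13 = 194
  a_10 = -1·194 + -1·-85 + 3·-1 + -3·23 = -181
  a_11 = -1·-181 + -1·194 + 3·-85 + -3·-1 = -265
  a_12 = -1·-265 + -1·-181 + 3·194 + -3·-85 = 1283
  a_13 = -1·1283 + -1·-265 + 3·-181 + -3·194 = -2143
  a_14 = -1·-2143 + -1·1283 + 3·-265 + -3·-181 = 608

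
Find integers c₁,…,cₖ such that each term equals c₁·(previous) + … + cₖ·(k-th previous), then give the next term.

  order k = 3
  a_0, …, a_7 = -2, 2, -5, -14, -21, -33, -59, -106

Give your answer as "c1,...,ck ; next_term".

  a_3 = 2·-5 + -1·2 + 1·-2 = -14
  a_4 = 2·-14 + -1·-5 + 1·2 = -21
  a_5 = 2·-21 + -1·-14 + 1·-5 = -33
  a_6 = 2·-33 + -1·-21 + 1·-14 = -59
  a_7 = 2·-59 + -1·-33 + 1·-21 = -106
  a_8 = 2·-106 + -1·-59 + 1·-33 = -186

2,-1,1 ; -186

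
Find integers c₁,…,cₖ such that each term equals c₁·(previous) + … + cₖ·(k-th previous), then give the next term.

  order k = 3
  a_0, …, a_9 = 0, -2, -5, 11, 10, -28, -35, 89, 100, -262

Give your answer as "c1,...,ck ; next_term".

  a_3 = -1·-5 + -3·-2 + -3·0 = 11
  a_4 = -1·11 + -3·-5 + -3·-2 = 10
  a_5 = -1·10 + -3·11 + -3·-5 = -28
  a_6 = -1·-28 + -3·10 + -3·11 = -35
  a_7 = -1·-35 + -3·-28 + -3·10 = 89
  a_8 = -1·89 + -3·-35 + -3·-28 = 100
  a_9 = -1·100 + -3·89 + -3·-35 = -262
  a_10 = -1·-262 + -3·100 + -3·89 = -305

-1,-3,-3 ; -305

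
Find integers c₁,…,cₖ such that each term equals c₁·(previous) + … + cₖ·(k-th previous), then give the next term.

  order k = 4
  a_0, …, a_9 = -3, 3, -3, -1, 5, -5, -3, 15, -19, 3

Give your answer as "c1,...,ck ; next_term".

-2,-2,0,1 ; 29

  a_4 = -2·-1 + -2·-3 + 0·3 + 1·-3 = 5
  a_5 = -2·5 + -2·-1 + 0·-3 + 1·3 = -5
  a_6 = -2·-5 + -2·5 + 0·-1 + 1·-3 = -3
  a_7 = -2·-3 + -2·-5 + 0·5 + 1·-1 = 15
  a_8 = -2·15 + -2·-3 + 0·-5 + 1·5 = -19
  a_9 = -2·-19 + -2·15 + 0·-3 + 1·-5 = 3
  a_10 = -2·3 + -2·-19 + 0·15 + 1·-3 = 29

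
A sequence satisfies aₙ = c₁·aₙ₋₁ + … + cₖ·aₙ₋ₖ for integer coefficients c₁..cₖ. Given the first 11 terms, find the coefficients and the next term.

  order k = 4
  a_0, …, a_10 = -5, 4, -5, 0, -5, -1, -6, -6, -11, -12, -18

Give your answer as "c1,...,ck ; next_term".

  a_4 = 1·0 + 0·-5 + 0·4 + 1·-5 = -5
  a_5 = 1·-5 + 0·0 + 0·-5 + 1·4 = -1
  a_6 = 1·-1 + 0·-5 + 0·0 + 1·-5 = -6
  a_7 = 1·-6 + 0·-1 + 0·-5 + 1·0 = -6
  a_8 = 1·-6 + 0·-6 + 0·-1 + 1·-5 = -11
  a_9 = 1·-11 + 0·-6 + 0·-6 + 1·-1 = -12
  a_10 = 1·-12 + 0·-11 + 0·-6 + 1·-6 = -18
  a_11 = 1·-18 + 0·-12 + 0·-11 + 1·-6 = -24

1,0,0,1 ; -24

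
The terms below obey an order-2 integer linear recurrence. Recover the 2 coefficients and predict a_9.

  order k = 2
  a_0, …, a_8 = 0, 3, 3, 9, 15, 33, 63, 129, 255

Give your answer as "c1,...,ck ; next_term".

  a_2 = 1·3 + 2·0 = 3
  a_3 = 1·3 + 2·3 = 9
  a_4 = 1·9 + 2·3 = 15
  a_5 = 1·15 + 2·9 = 33
  a_6 = 1·33 + 2·15 = 63
  a_7 = 1·63 + 2·33 = 129
  a_8 = 1·129 + 2·63 = 255
  a_9 = 1·255 + 2·129 = 513

1,2 ; 513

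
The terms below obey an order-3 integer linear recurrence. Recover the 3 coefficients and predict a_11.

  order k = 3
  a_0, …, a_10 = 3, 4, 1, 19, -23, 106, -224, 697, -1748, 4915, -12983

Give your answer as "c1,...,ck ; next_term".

  a_3 = -2·1 + 3·4 + 3·3 = 19
  a_4 = -2·19 + 3·1 + 3·4 = -23
  a_5 = -2·-23 + 3·19 + 3·1 = 106
  a_6 = -2·106 + 3·-23 + 3·19 = -224
  a_7 = -2·-224 + 3·106 + 3·-23 = 697
  a_8 = -2·697 + 3·-224 + 3·106 = -1748
  a_9 = -2·-1748 + 3·697 + 3·-224 = 4915
  a_10 = -2·4915 + 3·-1748 + 3·697 = -12983
  a_11 = -2·-12983 + 3·4915 + 3·-1748 = 35467

-2,3,3 ; 35467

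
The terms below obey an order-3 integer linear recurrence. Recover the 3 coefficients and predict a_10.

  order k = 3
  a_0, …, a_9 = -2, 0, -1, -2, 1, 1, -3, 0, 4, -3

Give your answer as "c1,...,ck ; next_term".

0,-1,1 ; -4

  a_3 = 0·-1 + -1·0 + 1·-2 = -2
  a_4 = 0·-2 + -1·-1 + 1·0 = 1
  a_5 = 0·1 + -1·-2 + 1·-1 = 1
  a_6 = 0·1 + -1·1 + 1·-2 = -3
  a_7 = 0·-3 + -1·1 + 1·1 = 0
  a_8 = 0·0 + -1·-3 + 1·1 = 4
  a_9 = 0·4 + -1·0 + 1·-3 = -3
  a_10 = 0·-3 + -1·4 + 1·0 = -4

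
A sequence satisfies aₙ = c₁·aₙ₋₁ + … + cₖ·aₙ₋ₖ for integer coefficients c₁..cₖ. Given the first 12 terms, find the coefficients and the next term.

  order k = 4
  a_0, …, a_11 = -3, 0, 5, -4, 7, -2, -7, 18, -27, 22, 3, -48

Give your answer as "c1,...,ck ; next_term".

-1,0,1,-1 ; 97

  a_4 = -1·-4 + 0·5 + 1·0 + -1·-3 = 7
  a_5 = -1·7 + 0·-4 + 1·5 + -1·0 = -2
  a_6 = -1·-2 + 0·7 + 1·-4 + -1·5 = -7
  a_7 = -1·-7 + 0·-2 + 1·7 + -1·-4 = 18
  a_8 = -1·18 + 0·-7 + 1·-2 + -1·7 = -27
  a_9 = -1·-27 + 0·18 + 1·-7 + -1·-2 = 22
  a_10 = -1·22 + 0·-27 + 1·18 + -1·-7 = 3
  a_11 = -1·3 + 0·22 + 1·-27 + -1·18 = -48
  a_12 = -1·-48 + 0·3 + 1·22 + -1·-27 = 97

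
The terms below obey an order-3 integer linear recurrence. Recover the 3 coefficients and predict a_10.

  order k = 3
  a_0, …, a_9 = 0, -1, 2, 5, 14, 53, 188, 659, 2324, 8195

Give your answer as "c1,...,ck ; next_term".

  a_3 = 3·2 + 1·-1 + 3·0 = 5
  a_4 = 3·5 + 1·2 + 3·-1 = 14
  a_5 = 3·14 + 1·5 + 3·2 = 53
  a_6 = 3·53 + 1·14 + 3·5 = 188
  a_7 = 3·188 + 1·53 + 3·14 = 659
  a_8 = 3·659 + 1·188 + 3·53 = 2324
  a_9 = 3·2324 + 1·659 + 3·188 = 8195
  a_10 = 3·8195 + 1·2324 + 3·659 = 28886

3,1,3 ; 28886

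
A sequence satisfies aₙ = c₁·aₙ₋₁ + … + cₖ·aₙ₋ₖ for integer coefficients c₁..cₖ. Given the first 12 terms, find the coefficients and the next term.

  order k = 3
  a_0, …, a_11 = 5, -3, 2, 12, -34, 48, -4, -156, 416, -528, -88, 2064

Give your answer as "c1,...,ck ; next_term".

  a_3 = -2·2 + -2·-3 + 2·5 = 12
  a_4 = -2·12 + -2·2 + 2·-3 = -34
  a_5 = -2·-34 + -2·12 + 2·2 = 48
  a_6 = -2·48 + -2·-34 + 2·12 = -4
  a_7 = -2·-4 + -2·48 + 2·-34 = -156
  a_8 = -2·-156 + -2·-4 + 2·48 = 416
  a_9 = -2·416 + -2·-156 + 2·-4 = -528
  a_10 = -2·-528 + -2·416 + 2·-156 = -88
  a_11 = -2·-88 + -2·-528 + 2·416 = 2064
  a_12 = -2·2064 + -2·-88 + 2·-528 = -5008

-2,-2,2 ; -5008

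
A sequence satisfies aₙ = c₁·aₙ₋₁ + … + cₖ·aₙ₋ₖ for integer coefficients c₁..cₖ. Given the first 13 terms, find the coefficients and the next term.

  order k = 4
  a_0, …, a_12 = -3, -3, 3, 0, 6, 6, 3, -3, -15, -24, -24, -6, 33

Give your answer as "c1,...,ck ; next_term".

  a_4 = 1·0 + 0·3 + -1·-3 + -1·-3 = 6
  a_5 = 1·6 + 0·0 + -1·3 + -1·-3 = 6
  a_6 = 1·6 + 0·6 + -1·0 + -1·3 = 3
  a_7 = 1·3 + 0·6 + -1·6 + -1·0 = -3
  a_8 = 1·-3 + 0·3 + -1·6 + -1·6 = -15
  a_9 = 1·-15 + 0·-3 + -1·3 + -1·6 = -24
  a_10 = 1·-24 + 0·-15 + -1·-3 + -1·3 = -24
  a_11 = 1·-24 + 0·-24 + -1·-15 + -1·-3 = -6
  a_12 = 1·-6 + 0·-24 + -1·-24 + -1·-15 = 33
  a_13 = 1·33 + 0·-6 + -1·-24 + -1·-24 = 81

1,0,-1,-1 ; 81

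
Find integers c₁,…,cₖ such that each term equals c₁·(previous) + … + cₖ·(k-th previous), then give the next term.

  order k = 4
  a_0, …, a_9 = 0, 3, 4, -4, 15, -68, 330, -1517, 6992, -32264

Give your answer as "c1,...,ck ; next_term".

-4,2,-3,4 ; 148911

  a_4 = -4·-4 + 2·4 + -3·3 + 4·0 = 15
  a_5 = -4·15 + 2·-4 + -3·4 + 4·3 = -68
  a_6 = -4·-68 + 2·15 + -3·-4 + 4·4 = 330
  a_7 = -4·330 + 2·-68 + -3·15 + 4·-4 = -1517
  a_8 = -4·-1517 + 2·330 + -3·-68 + 4·15 = 6992
  a_9 = -4·6992 + 2·-1517 + -3·330 + 4·-68 = -32264
  a_10 = -4·-32264 + 2·6992 + -3·-1517 + 4·330 = 148911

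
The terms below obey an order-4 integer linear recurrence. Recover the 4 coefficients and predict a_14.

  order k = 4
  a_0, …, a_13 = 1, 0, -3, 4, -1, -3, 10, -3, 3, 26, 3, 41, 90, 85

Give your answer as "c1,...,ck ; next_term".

  a_4 = 1·4 + 1·-3 + 2·0 + -2·1 = -1
  a_5 = 1·-1 + 1·4 + 2·-3 + -2·0 = -3
  a_6 = 1·-3 + 1·-1 + 2·4 + -2·-3 = 10
  a_7 = 1·10 + 1·-3 + 2·-1 + -2·4 = -3
  a_8 = 1·-3 + 1·10 + 2·-3 + -2·-1 = 3
  a_9 = 1·3 + 1·-3 + 2·10 + -2·-3 = 26
  a_10 = 1·26 + 1·3 + 2·-3 + -2·10 = 3
  a_11 = 1·3 + 1·26 + 2·3 + -2·-3 = 41
  a_12 = 1·41 + 1·3 + 2·26 + -2·3 = 90
  a_13 = 1·90 + 1·41 + 2·3 + -2·26 = 85
  a_14 = 1·85 + 1·90 + 2·41 + -2·3 = 251

1,1,2,-2 ; 251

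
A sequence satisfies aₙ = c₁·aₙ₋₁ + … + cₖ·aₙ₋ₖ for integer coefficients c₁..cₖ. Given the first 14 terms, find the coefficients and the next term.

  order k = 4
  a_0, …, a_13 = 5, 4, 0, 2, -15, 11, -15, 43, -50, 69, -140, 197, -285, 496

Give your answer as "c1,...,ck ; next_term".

-1,0,-2,-1 ; -750

  a_4 = -1·2 + 0·0 + -2·4 + -1·5 = -15
  a_5 = -1·-15 + 0·2 + -2·0 + -1·4 = 11
  a_6 = -1·11 + 0·-15 + -2·2 + -1·0 = -15
  a_7 = -1·-15 + 0·11 + -2·-15 + -1·2 = 43
  a_8 = -1·43 + 0·-15 + -2·11 + -1·-15 = -50
  a_9 = -1·-50 + 0·43 + -2·-15 + -1·11 = 69
  a_10 = -1·69 + 0·-50 + -2·43 + -1·-15 = -140
  a_11 = -1·-140 + 0·69 + -2·-50 + -1·43 = 197
  a_12 = -1·197 + 0·-140 + -2·69 + -1·-50 = -285
  a_13 = -1·-285 + 0·197 + -2·-140 + -1·69 = 496
  a_14 = -1·496 + 0·-285 + -2·197 + -1·-140 = -750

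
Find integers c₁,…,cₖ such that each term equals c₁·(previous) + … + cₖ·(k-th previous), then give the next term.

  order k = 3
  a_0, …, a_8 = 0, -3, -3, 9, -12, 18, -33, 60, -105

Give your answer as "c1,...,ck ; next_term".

  a_3 = -2·-3 + -1·-3 + -1·0 = 9
  a_4 = -2·9 + -1·-3 + -1·-3 = -12
  a_5 = -2·-12 + -1·9 + -1·-3 = 18
  a_6 = -2·18 + -1·-12 + -1·9 = -33
  a_7 = -2·-33 + -1·18 + -1·-12 = 60
  a_8 = -2·60 + -1·-33 + -1·18 = -105
  a_9 = -2·-105 + -1·60 + -1·-33 = 183

-2,-1,-1 ; 183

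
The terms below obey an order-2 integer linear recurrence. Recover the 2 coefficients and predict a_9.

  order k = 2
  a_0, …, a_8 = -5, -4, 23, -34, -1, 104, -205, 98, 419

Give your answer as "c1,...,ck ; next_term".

  a_2 = -2·-4 + -3·-5 = 23
  a_3 = -2·23 + -3·-4 = -34
  a_4 = -2·-34 + -3·23 = -1
  a_5 = -2·-1 + -3·-34 = 104
  a_6 = -2·104 + -3·-1 = -205
  a_7 = -2·-205 + -3·104 = 98
  a_8 = -2·98 + -3·-205 = 419
  a_9 = -2·419 + -3·98 = -1132

-2,-3 ; -1132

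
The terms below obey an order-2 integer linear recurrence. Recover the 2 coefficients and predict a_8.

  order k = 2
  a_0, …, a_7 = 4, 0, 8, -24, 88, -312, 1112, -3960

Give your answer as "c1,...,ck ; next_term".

-3,2 ; 14104

  a_2 = -3·0 + 2·4 = 8
  a_3 = -3·8 + 2·0 = -24
  a_4 = -3·-24 + 2·8 = 88
  a_5 = -3·88 + 2·-24 = -312
  a_6 = -3·-312 + 2·88 = 1112
  a_7 = -3·1112 + 2·-312 = -3960
  a_8 = -3·-3960 + 2·1112 = 14104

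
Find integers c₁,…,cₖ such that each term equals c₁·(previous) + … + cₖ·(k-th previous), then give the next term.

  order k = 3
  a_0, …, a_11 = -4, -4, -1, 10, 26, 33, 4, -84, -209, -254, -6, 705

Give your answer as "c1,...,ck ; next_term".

  a_3 = 2·-1 + -2·-4 + -1·-4 = 10
  a_4 = 2·10 + -2·-1 + -1·-4 = 26
  a_5 = 2·26 + -2·10 + -1·-1 = 33
  a_6 = 2·33 + -2·26 + -1·10 = 4
  a_7 = 2·4 + -2·33 + -1·26 = -84
  a_8 = 2·-84 + -2·4 + -1·33 = -209
  a_9 = 2·-209 + -2·-84 + -1·4 = -254
  a_10 = 2·-254 + -2·-209 + -1·-84 = -6
  a_11 = 2·-6 + -2·-254 + -1·-209 = 705
  a_12 = 2·705 + -2·-6 + -1·-254 = 1676

2,-2,-1 ; 1676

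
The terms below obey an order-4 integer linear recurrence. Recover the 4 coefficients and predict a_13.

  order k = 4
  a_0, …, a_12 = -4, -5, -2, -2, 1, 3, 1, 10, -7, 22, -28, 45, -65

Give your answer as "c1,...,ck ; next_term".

-1,2,1,-2 ; 83

  a_4 = -1·-2 + 2·-2 + 1·-5 + -2·-4 = 1
  a_5 = -1·1 + 2·-2 + 1·-2 + -2·-5 = 3
  a_6 = -1·3 + 2·1 + 1·-2 + -2·-2 = 1
  a_7 = -1·1 + 2·3 + 1·1 + -2·-2 = 10
  a_8 = -1·10 + 2·1 + 1·3 + -2·1 = -7
  a_9 = -1·-7 + 2·10 + 1·1 + -2·3 = 22
  a_10 = -1·22 + 2·-7 + 1·10 + -2·1 = -28
  a_11 = -1·-28 + 2·22 + 1·-7 + -2·10 = 45
  a_12 = -1·45 + 2·-28 + 1·22 + -2·-7 = -65
  a_13 = -1·-65 + 2·45 + 1·-28 + -2·22 = 83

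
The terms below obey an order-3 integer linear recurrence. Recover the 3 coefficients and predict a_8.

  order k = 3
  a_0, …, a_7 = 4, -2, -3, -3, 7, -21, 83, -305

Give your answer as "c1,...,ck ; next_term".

-3,2,-2 ; 1123

  a_3 = -3·-3 + 2·-2 + -2·4 = -3
  a_4 = -3·-3 + 2·-3 + -2·-2 = 7
  a_5 = -3·7 + 2·-3 + -2·-3 = -21
  a_6 = -3·-21 + 2·7 + -2·-3 = 83
  a_7 = -3·83 + 2·-21 + -2·7 = -305
  a_8 = -3·-305 + 2·83 + -2·-21 = 1123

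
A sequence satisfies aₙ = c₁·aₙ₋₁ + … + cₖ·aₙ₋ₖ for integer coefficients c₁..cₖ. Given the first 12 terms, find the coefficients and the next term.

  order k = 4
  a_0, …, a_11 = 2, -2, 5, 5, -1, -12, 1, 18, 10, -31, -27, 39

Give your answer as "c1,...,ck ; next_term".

0,-1,-1,1 ; 68

  a_4 = 0·5 + -1·5 + -1·-2 + 1·2 = -1
  a_5 = 0·-1 + -1·5 + -1·5 + 1·-2 = -12
  a_6 = 0·-12 + -1·-1 + -1·5 + 1·5 = 1
  a_7 = 0·1 + -1·-12 + -1·-1 + 1·5 = 18
  a_8 = 0·18 + -1·1 + -1·-12 + 1·-1 = 10
  a_9 = 0·10 + -1·18 + -1·1 + 1·-12 = -31
  a_10 = 0·-31 + -1·10 + -1·18 + 1·1 = -27
  a_11 = 0·-27 + -1·-31 + -1·10 + 1·18 = 39
  a_12 = 0·39 + -1·-27 + -1·-31 + 1·10 = 68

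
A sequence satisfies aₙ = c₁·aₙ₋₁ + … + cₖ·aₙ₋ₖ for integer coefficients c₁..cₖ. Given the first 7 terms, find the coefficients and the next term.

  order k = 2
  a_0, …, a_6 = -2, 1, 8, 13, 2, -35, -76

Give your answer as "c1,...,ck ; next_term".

2,-3 ; -47

  a_2 = 2·1 + -3·-2 = 8
  a_3 = 2·8 + -3·1 = 13
  a_4 = 2·13 + -3·8 = 2
  a_5 = 2·2 + -3·13 = -35
  a_6 = 2·-35 + -3·2 = -76
  a_7 = 2·-76 + -3·-35 = -47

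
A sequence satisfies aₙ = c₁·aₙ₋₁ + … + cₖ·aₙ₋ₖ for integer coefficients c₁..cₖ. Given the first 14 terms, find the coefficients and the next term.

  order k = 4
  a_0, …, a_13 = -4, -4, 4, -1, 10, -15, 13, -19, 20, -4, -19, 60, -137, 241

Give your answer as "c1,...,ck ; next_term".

  a_4 = -2·-1 + -1·4 + -1·-4 + -2·-4 = 10
  a_5 = -2·10 + -1·-1 + -1·4 + -2·-4 = -15
  a_6 = -2·-15 + -1·10 + -1·-1 + -2·4 = 13
  a_7 = -2·13 + -1·-15 + -1·10 + -2·-1 = -19
  a_8 = -2·-19 + -1·13 + -1·-15 + -2·10 = 20
  a_9 = -2·20 + -1·-19 + -1·13 + -2·-15 = -4
  a_10 = -2·-4 + -1·20 + -1·-19 + -2·13 = -19
  a_11 = -2·-19 + -1·-4 + -1·20 + -2·-19 = 60
  a_12 = -2·60 + -1·-19 + -1·-4 + -2·20 = -137
  a_13 = -2·-137 + -1·60 + -1·-19 + -2·-4 = 241
  a_14 = -2·241 + -1·-137 + -1·60 + -2·-19 = -367

-2,-1,-1,-2 ; -367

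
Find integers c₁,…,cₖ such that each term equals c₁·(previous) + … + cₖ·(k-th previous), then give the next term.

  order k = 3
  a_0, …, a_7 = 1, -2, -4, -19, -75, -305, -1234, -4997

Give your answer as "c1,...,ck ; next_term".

  a_3 = 3·-4 + 4·-2 + 1·1 = -19
  a_4 = 3·-19 + 4·-4 + 1·-2 = -75
  a_5 = 3·-75 + 4·-19 + 1·-4 = -305
  a_6 = 3·-305 + 4·-75 + 1·-19 = -1234
  a_7 = 3·-1234 + 4·-305 + 1·-75 = -4997
  a_8 = 3·-4997 + 4·-1234 + 1·-305 = -20232

3,4,1 ; -20232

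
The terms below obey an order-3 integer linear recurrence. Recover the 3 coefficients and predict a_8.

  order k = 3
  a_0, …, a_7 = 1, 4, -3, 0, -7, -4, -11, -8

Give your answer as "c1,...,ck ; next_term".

  a_3 = 1·-3 + 1·4 + -1·1 = 0
  a_4 = 1·0 + 1·-3 + -1·4 = -7
  a_5 = 1·-7 + 1·0 + -1·-3 = -4
  a_6 = 1·-4 + 1·-7 + -1·0 = -11
  a_7 = 1·-11 + 1·-4 + -1·-7 = -8
  a_8 = 1·-8 + 1·-11 + -1·-4 = -15

1,1,-1 ; -15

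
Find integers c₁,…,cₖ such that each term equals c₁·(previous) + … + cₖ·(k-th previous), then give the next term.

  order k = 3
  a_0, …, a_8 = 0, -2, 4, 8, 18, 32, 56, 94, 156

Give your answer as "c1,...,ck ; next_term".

  a_3 = 2·4 + 0·-2 + -1·0 = 8
  a_4 = 2·8 + 0·4 + -1·-2 = 18
  a_5 = 2·18 + 0·8 + -1·4 = 32
  a_6 = 2·32 + 0·18 + -1·8 = 56
  a_7 = 2·56 + 0·32 + -1·18 = 94
  a_8 = 2·94 + 0·56 + -1·32 = 156
  a_9 = 2·156 + 0·94 + -1·56 = 256

2,0,-1 ; 256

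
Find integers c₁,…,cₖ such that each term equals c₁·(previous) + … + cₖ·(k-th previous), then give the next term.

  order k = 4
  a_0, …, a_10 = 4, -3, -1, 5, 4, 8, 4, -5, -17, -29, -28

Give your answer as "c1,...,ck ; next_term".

  a_4 = 1·5 + 0·-1 + -1·-3 + -1·4 = 4
  a_5 = 1·4 + 0·5 + -1·-1 + -1·-3 = 8
  a_6 = 1·8 + 0·4 + -1·5 + -1·-1 = 4
  a_7 = 1·4 + 0·8 + -1·4 + -1·5 = -5
  a_8 = 1·-5 + 0·4 + -1·8 + -1·4 = -17
  a_9 = 1·-17 + 0·-5 + -1·4 + -1·8 = -29
  a_10 = 1·-29 + 0·-17 + -1·-5 + -1·4 = -28
  a_11 = 1·-28 + 0·-29 + -1·-17 + -1·-5 = -6

1,0,-1,-1 ; -6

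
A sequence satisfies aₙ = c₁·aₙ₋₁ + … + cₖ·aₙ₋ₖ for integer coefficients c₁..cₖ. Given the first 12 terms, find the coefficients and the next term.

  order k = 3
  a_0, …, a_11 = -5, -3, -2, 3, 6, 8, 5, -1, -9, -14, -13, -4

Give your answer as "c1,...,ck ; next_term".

  a_3 = 1·-2 + 0·-3 + -1·-5 = 3
  a_4 = 1·3 + 0·-2 + -1·-3 = 6
  a_5 = 1·6 + 0·3 + -1·-2 = 8
  a_6 = 1·8 + 0·6 + -1·3 = 5
  a_7 = 1·5 + 0·8 + -1·6 = -1
  a_8 = 1·-1 + 0·5 + -1·8 = -9
  a_9 = 1·-9 + 0·-1 + -1·5 = -14
  a_10 = 1·-14 + 0·-9 + -1·-1 = -13
  a_11 = 1·-13 + 0·-14 + -1·-9 = -4
  a_12 = 1·-4 + 0·-13 + -1·-14 = 10

1,0,-1 ; 10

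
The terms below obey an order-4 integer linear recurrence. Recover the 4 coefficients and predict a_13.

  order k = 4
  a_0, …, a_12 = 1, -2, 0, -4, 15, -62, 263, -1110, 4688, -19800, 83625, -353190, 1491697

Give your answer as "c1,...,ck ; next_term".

-4,1,0,-1 ; -6300178

  a_4 = -4·-4 + 1·0 + 0·-2 + -1·1 = 15
  a_5 = -4·15 + 1·-4 + 0·0 + -1·-2 = -62
  a_6 = -4·-62 + 1·15 + 0·-4 + -1·0 = 263
  a_7 = -4·263 + 1·-62 + 0·15 + -1·-4 = -1110
  a_8 = -4·-1110 + 1·263 + 0·-62 + -1·15 = 4688
  a_9 = -4·4688 + 1·-1110 + 0·263 + -1·-62 = -19800
  a_10 = -4·-19800 + 1·4688 + 0·-1110 + -1·263 = 83625
  a_11 = -4·83625 + 1·-19800 + 0·4688 + -1·-1110 = -353190
  a_12 = -4·-353190 + 1·83625 + 0·-19800 + -1·4688 = 1491697
  a_13 = -4·1491697 + 1·-353190 + 0·83625 + -1·-19800 = -6300178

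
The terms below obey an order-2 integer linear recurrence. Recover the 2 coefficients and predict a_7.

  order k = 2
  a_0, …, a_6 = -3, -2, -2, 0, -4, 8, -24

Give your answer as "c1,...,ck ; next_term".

  a_2 = -2·-2 + 2·-3 = -2
  a_3 = -2·-2 + 2·-2 = 0
  a_4 = -2·0 + 2·-2 = -4
  a_5 = -2·-4 + 2·0 = 8
  a_6 = -2·8 + 2·-4 = -24
  a_7 = -2·-24 + 2·8 = 64

-2,2 ; 64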